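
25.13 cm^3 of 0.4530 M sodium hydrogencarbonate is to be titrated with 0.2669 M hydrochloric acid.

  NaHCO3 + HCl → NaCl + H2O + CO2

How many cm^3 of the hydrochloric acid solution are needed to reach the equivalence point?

n(NaHCO3) = 0.02513 L × 0.4530 mol/L = 0.01138 mol
n(HCl) = 0.01138 mol (1:1 stoichiometry)
V(HCl) = 0.01138 mol / 0.2669 mol/L = 0.04265 L = 42.65 mL

42.65 mL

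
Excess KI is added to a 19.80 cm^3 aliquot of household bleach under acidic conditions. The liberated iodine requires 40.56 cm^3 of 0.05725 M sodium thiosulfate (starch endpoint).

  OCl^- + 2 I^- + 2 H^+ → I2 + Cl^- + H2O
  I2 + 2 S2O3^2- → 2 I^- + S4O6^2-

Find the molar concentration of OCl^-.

0.05864 M

n(S2O3^2-) = 0.04056 × 0.05725 = 2.322 × 10^-3 mol
n(I2) = n(S2O3^2-)/2 = 1.161 × 10^-3 mol
n(OCl^-) in the aliquot = 1.161 × 10^-3 mol (1:1 ratio)
[OCl^-] = 1.161 × 10^-3 / 0.01980 = 0.05864 mol/L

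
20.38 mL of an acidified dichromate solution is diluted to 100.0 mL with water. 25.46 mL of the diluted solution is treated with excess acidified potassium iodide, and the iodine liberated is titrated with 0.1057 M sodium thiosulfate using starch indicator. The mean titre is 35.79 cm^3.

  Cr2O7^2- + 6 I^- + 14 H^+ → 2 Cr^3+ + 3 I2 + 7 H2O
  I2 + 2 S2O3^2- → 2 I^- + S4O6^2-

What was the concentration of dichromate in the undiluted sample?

n(S2O3^2-) = 0.03579 × 0.1057 = 3.783 × 10^-3 mol
n(I2) = n(S2O3^2-)/2 = 1.892 × 10^-3 mol
From the 1:3 ratio, n(Cr2O7^2-) in the aliquot = 1/3 × 1.892 × 10^-3 = 6.305 × 10^-4 mol
[Cr2O7^2-]_dilute = 6.305 × 10^-4 / 0.02546 = 0.02476 mol/L
[Cr2O7^2-]_original = 0.02476 × 100.0/20.38 = 0.1215 mol/L

0.1215 M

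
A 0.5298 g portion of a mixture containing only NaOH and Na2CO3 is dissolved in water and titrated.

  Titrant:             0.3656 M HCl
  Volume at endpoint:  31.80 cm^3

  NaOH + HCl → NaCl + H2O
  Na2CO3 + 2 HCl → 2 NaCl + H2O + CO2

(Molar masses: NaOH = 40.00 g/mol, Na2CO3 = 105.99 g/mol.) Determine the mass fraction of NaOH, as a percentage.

n(HCl) = 0.03180 × 0.3656 = 0.01163 mol
Let x = n(NaOH), y = n(Na2CO3).
Titrant: 1x + 2y = 0.01163;  mass: 40.00x + 105.99y = 0.5298
Solving, x = 6.643 × 10^-3 mol, y = 2.492 × 10^-3 mol
mass of NaOH = 6.643 × 10^-3 × 40.00 = 0.2657 g
% NaOH = 0.2657 / 0.5298 × 100 = 50.15 %

50.15 %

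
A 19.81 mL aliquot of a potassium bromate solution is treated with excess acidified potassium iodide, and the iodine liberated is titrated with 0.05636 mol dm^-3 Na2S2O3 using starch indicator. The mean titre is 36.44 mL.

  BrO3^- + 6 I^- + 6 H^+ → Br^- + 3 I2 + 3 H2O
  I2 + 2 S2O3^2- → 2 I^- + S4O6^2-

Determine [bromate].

n(S2O3^2-) = 0.03644 × 0.05636 = 2.054 × 10^-3 mol
n(I2) = n(S2O3^2-)/2 = 1.027 × 10^-3 mol
From the 1:3 ratio, n(BrO3^-) in the aliquot = 1/3 × 1.027 × 10^-3 = 3.423 × 10^-4 mol
[BrO3^-] = 3.423 × 10^-4 / 0.01981 = 0.01728 mol/L

0.01728 mol/L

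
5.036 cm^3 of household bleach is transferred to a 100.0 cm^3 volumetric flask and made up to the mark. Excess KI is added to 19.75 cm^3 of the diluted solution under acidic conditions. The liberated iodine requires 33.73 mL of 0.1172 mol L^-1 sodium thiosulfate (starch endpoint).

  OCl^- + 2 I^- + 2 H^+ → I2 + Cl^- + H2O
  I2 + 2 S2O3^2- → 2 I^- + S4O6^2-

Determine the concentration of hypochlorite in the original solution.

n(S2O3^2-) = 0.03373 × 0.1172 = 3.953 × 10^-3 mol
n(I2) = n(S2O3^2-)/2 = 1.977 × 10^-3 mol
n(OCl^-) in the aliquot = 1.977 × 10^-3 mol (1:1 ratio)
[OCl^-]_dilute = 1.977 × 10^-3 / 0.01975 = 0.1001 mol/L
[OCl^-]_original = 0.1001 × 100.0/5.036 = 1.987 mol/L

1.987 mol/L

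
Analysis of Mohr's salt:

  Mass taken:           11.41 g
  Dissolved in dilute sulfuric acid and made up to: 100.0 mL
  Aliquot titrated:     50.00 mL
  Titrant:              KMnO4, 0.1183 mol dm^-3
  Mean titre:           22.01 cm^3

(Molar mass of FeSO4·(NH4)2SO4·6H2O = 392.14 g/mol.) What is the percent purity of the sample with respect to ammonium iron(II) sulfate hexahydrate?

MnO4^- + 5 Fe^2+ + 8 H^+ → Mn^2+ + 5 Fe^3+ + 4 H2O
n(KMnO4) per titration = 0.02201 × 0.1183 = 2.604 × 10^-3 mol
From the 5:1 ratio, n(FeSO4·(NH4)2SO4·6H2O) in each aliquot = 5/1 × 2.604 × 10^-3 = 0.01302 mol
n(FeSO4·(NH4)2SO4·6H2O) in the whole flask = 0.01302 × 100.0/50.00 = 0.02604 mol
mass of FeSO4·(NH4)2SO4·6H2O = 0.02604 × 392.14 = 10.21 g
% FeSO4·(NH4)2SO4·6H2O = 10.21 / 11.41 × 100 = 89.49 %

89.49 %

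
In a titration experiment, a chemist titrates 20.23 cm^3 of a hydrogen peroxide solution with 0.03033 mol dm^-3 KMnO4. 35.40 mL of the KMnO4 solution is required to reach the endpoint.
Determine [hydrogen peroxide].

0.1327 mol/L

2 MnO4^- + 5 H2O2 + 6 H^+ → 2 Mn^2+ + 5 O2 + 8 H2O
n(KMnO4) = 0.03540 L × 0.03033 mol/L = 1.074 × 10^-3 mol
From the 5:2 mole ratio, n(H2O2) = 5/2 × 1.074 × 10^-3 = 2.684 × 10^-3 mol
[H2O2] = 2.684 × 10^-3 mol / 0.02023 L = 0.1327 mol/L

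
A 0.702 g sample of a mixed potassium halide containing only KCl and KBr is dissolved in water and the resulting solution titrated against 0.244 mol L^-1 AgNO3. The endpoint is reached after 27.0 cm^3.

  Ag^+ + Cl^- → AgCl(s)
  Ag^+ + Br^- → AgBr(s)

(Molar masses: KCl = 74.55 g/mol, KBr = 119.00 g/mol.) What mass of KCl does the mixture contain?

n(AgNO3) = 0.0270 × 0.244 = 6.59 × 10^-3 mol
Let x = n(KCl), y = n(KBr).
Titrant: 1x + 1y = 6.59 × 10^-3;  mass: 74.55x + 119.00y = 0.702
Solving, x = 1.84 × 10^-3 mol, y = 4.74 × 10^-3 mol
mass of KCl = 1.84 × 10^-3 × 74.55 = 0.137 g

0.137 g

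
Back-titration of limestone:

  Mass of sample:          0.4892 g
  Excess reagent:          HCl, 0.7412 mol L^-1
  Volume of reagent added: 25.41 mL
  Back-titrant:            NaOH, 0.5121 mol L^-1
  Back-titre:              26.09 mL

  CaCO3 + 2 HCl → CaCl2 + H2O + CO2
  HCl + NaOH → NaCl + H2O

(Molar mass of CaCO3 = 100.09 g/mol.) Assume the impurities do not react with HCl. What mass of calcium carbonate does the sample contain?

n(HCl) added = 0.02541 × 0.7412 = 0.01883 mol
n(NaOH) used in back-titration = 0.02609 × 0.5121 = 0.01336 mol
n(HCl) left over = 0.01336 mol (1:1 ratio)
n(HCl) consumed by analyte = 0.01883 − 0.01336 = 5.473 × 10^-3 mol
From the 1:2 ratio, n(CaCO3) = 1/2 × 5.473 × 10^-3 = 2.737 × 10^-3 mol
mass of CaCO3 = 2.737 × 10^-3 × 100.09 = 0.2739 g

0.2739 g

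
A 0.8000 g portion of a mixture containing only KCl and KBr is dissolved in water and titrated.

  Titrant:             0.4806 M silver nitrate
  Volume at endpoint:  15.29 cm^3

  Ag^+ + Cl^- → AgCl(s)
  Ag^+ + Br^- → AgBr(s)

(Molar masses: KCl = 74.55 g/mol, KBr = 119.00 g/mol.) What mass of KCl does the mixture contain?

0.1249 g

n(AgNO3) = 0.01529 × 0.4806 = 7.348 × 10^-3 mol
Let x = n(KCl), y = n(KBr).
Titrant: 1x + 1y = 7.348 × 10^-3;  mass: 74.55x + 119.00y = 0.8000
Solving, x = 1.675 × 10^-3 mol, y = 5.673 × 10^-3 mol
mass of KCl = 1.675 × 10^-3 × 74.55 = 0.1249 g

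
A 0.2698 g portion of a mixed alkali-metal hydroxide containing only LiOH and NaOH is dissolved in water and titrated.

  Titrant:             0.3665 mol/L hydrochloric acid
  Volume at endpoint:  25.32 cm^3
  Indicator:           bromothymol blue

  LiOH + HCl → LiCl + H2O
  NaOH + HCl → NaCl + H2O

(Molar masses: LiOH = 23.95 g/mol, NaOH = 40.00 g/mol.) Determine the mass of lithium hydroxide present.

0.1513 g

n(HCl) = 0.02532 × 0.3665 = 9.280 × 10^-3 mol
Let x = n(LiOH), y = n(NaOH).
Titrant: 1x + 1y = 9.280 × 10^-3;  mass: 23.95x + 40.00y = 0.2698
Solving, x = 6.317 × 10^-3 mol, y = 2.963 × 10^-3 mol
mass of LiOH = 6.317 × 10^-3 × 23.95 = 0.1513 g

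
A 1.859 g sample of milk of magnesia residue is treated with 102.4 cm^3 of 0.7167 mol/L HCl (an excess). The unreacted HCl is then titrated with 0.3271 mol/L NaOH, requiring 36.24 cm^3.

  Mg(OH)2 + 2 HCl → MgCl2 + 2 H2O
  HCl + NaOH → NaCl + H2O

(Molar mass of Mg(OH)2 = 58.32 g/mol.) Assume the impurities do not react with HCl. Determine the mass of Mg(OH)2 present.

1.794 g

n(HCl) added = 0.1024 × 0.7167 = 0.07339 mol
n(NaOH) used in back-titration = 0.03624 × 0.3271 = 0.01185 mol
n(HCl) left over = 0.01185 mol (1:1 ratio)
n(HCl) consumed by analyte = 0.07339 − 0.01185 = 0.06154 mol
From the 1:2 ratio, n(Mg(OH)2) = 1/2 × 0.06154 = 0.03077 mol
mass of Mg(OH)2 = 0.03077 × 58.32 = 1.794 g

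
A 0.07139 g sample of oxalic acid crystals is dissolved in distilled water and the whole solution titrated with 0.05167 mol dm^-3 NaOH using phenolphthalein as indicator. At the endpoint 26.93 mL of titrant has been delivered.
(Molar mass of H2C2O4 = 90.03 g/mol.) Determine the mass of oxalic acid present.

0.06264 g

H2C2O4 + 2 NaOH → Na2C2O4 + 2 H2O
n(NaOH) = 0.02693 L × 0.05167 mol/L = 1.391 × 10^-3 mol
From the 1:2 ratio, n(H2C2O4) = 1/2 × 1.391 × 10^-3 = 6.957 × 10^-4 mol
mass of H2C2O4 = 6.957 × 10^-4 × 90.03 g/mol = 0.06264 g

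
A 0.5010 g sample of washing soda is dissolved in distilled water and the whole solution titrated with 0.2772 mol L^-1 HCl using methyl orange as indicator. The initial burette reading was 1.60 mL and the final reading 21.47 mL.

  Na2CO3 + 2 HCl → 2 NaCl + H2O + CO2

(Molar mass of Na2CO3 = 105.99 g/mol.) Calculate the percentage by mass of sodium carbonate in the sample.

n(HCl) = 0.01987 L × 0.2772 mol/L = 5.508 × 10^-3 mol
From the 1:2 ratio, n(Na2CO3) = 1/2 × 5.508 × 10^-3 = 2.754 × 10^-3 mol
mass of Na2CO3 = 2.754 × 10^-3 × 105.99 g/mol = 0.2919 g
% Na2CO3 = 0.2919 / 0.5010 × 100 = 58.26 %

58.26 %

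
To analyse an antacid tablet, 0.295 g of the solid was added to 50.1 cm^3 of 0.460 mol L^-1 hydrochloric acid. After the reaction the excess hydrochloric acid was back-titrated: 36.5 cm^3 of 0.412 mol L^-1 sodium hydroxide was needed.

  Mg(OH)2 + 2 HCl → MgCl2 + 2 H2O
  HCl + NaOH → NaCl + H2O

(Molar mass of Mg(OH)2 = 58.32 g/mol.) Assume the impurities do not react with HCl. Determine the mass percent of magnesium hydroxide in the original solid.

79.2 %

n(HCl) added = 0.0501 × 0.460 = 0.0230 mol
n(NaOH) used in back-titration = 0.0365 × 0.412 = 0.0150 mol
n(HCl) left over = 0.0150 mol (1:1 ratio)
n(HCl) consumed by analyte = 0.0230 − 0.0150 = 8.01 × 10^-3 mol
From the 1:2 ratio, n(Mg(OH)2) = 1/2 × 8.01 × 10^-3 = 4.00 × 10^-3 mol
mass of Mg(OH)2 = 4.00 × 10^-3 × 58.32 = 0.234 g
% Mg(OH)2 = 0.234 / 0.295 × 100 = 79.2 %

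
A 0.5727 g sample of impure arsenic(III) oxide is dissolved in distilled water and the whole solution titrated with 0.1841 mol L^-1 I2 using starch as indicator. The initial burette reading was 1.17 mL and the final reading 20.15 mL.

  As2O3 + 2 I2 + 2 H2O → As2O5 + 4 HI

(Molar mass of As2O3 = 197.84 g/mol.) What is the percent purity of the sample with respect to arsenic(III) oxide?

60.35 %

n(I2) = 0.01898 L × 0.1841 mol/L = 3.494 × 10^-3 mol
From the 1:2 ratio, n(As2O3) = 1/2 × 3.494 × 10^-3 = 1.747 × 10^-3 mol
mass of As2O3 = 1.747 × 10^-3 × 197.84 g/mol = 0.3456 g
% As2O3 = 0.3456 / 0.5727 × 100 = 60.35 %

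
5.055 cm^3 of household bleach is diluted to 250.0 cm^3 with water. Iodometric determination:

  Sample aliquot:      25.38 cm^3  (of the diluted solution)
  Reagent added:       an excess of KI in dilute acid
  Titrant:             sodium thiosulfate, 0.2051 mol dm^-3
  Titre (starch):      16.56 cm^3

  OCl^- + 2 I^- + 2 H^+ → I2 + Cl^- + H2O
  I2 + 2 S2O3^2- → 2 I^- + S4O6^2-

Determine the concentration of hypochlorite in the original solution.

n(S2O3^2-) = 0.01656 × 0.2051 = 3.396 × 10^-3 mol
n(I2) = n(S2O3^2-)/2 = 1.698 × 10^-3 mol
n(OCl^-) in the aliquot = 1.698 × 10^-3 mol (1:1 ratio)
[OCl^-]_dilute = 1.698 × 10^-3 / 0.02538 = 0.06691 mol/L
[OCl^-]_original = 0.06691 × 250.0/5.055 = 3.309 mol/L

3.309 mol/L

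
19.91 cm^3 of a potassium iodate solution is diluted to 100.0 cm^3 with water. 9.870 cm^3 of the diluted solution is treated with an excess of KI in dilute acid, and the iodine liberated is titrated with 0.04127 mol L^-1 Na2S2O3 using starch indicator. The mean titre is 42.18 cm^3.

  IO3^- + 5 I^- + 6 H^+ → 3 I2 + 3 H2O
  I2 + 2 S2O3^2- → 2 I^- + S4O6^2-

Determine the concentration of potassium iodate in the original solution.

0.1476 mol/L

n(S2O3^2-) = 0.04218 × 0.04127 = 1.741 × 10^-3 mol
n(I2) = n(S2O3^2-)/2 = 8.704 × 10^-4 mol
From the 1:3 ratio, n(IO3^-) in the aliquot = 1/3 × 8.704 × 10^-4 = 2.901 × 10^-4 mol
[IO3^-]_dilute = 2.901 × 10^-4 / 0.009870 = 0.02939 mol/L
[IO3^-]_original = 0.02939 × 100.0/19.91 = 0.1476 mol/L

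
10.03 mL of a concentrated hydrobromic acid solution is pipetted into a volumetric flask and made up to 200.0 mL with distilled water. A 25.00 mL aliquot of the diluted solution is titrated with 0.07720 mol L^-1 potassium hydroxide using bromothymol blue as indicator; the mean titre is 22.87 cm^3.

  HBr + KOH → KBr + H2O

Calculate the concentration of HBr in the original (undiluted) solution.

1.408 mol/L

n(KOH) = 0.02287 × 0.07720 = 1.766 × 10^-3 mol
n(HBr) in the aliquot = 1.766 × 10^-3 mol (1:1 ratio)
[HBr]_dilute = 1.766 × 10^-3 / 0.02500 = 0.07062 mol/L
Dilution factor = 200.0 / 10.03 = 19.94
[HBr]_stock = 0.07062 × 19.94 = 1.408 mol/L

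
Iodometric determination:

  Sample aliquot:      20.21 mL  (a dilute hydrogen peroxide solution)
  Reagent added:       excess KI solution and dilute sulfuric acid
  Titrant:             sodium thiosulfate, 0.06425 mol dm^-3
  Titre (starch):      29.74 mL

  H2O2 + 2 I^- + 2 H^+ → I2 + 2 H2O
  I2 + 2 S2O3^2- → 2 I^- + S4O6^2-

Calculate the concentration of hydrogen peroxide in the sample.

n(S2O3^2-) = 0.02974 × 0.06425 = 1.911 × 10^-3 mol
n(I2) = n(S2O3^2-)/2 = 9.554 × 10^-4 mol
n(H2O2) in the aliquot = 9.554 × 10^-4 mol (1:1 ratio)
[H2O2] = 9.554 × 10^-4 / 0.02021 = 0.04727 mol/L

0.04727 mol/L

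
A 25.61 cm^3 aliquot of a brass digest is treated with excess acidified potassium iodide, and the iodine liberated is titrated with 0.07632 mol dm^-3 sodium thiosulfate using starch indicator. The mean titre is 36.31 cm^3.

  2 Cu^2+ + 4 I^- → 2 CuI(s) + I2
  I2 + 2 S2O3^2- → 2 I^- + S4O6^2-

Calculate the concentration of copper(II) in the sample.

n(S2O3^2-) = 0.03631 × 0.07632 = 2.771 × 10^-3 mol
n(I2) = n(S2O3^2-)/2 = 1.386 × 10^-3 mol
From the 2:1 ratio, n(Cu2+) in the aliquot = 2/1 × 1.386 × 10^-3 = 2.771 × 10^-3 mol
[Cu2+] = 2.771 × 10^-3 / 0.02561 = 0.1082 mol/L

0.1082 mol/L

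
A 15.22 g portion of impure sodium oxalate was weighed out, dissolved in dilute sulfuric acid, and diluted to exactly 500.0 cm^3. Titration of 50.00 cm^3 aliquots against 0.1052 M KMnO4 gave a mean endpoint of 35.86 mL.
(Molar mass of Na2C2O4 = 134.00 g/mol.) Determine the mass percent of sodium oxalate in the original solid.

2 MnO4^- + 5 C2O4^2- + 16 H^+ → 2 Mn^2+ + 10 CO2 + 8 H2O
n(KMnO4) per titration = 0.03586 × 0.1052 = 3.772 × 10^-3 mol
From the 5:2 ratio, n(Na2C2O4) in each aliquot = 5/2 × 3.772 × 10^-3 = 9.431 × 10^-3 mol
n(Na2C2O4) in the whole flask = 9.431 × 10^-3 × 500.0/50.00 = 0.09431 mol
mass of Na2C2O4 = 0.09431 × 134.00 = 12.64 g
% Na2C2O4 = 12.64 / 15.22 × 100 = 83.03 %

83.03 %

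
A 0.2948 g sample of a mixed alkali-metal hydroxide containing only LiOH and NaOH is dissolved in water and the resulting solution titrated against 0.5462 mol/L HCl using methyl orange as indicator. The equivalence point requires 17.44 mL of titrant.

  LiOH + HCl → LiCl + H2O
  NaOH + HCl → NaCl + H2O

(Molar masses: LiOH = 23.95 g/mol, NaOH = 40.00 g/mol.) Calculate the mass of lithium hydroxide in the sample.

0.1287 g

n(HCl) = 0.01744 × 0.5462 = 9.526 × 10^-3 mol
Let x = n(LiOH), y = n(NaOH).
Titrant: 1x + 1y = 9.526 × 10^-3;  mass: 23.95x + 40.00y = 0.2948
Solving, x = 5.373 × 10^-3 mol, y = 4.153 × 10^-3 mol
mass of LiOH = 5.373 × 10^-3 × 23.95 = 0.1287 g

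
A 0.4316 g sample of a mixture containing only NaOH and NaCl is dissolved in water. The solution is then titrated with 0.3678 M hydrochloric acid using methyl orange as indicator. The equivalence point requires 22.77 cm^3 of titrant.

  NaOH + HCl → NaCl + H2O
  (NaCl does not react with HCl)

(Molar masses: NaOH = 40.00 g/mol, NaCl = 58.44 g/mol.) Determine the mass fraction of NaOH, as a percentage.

77.62 %

n(HCl) = 0.02277 × 0.3678 = 8.375 × 10^-3 mol
Let x = n(NaOH), y = n(NaCl).
Titrant: 1x = 8.375 × 10^-3;  mass: 40.00x + 58.44y = 0.4316
Solving, x = 8.375 × 10^-3 mol, y = 1.653 × 10^-3 mol
mass of NaOH = 8.375 × 10^-3 × 40.00 = 0.3350 g
% NaOH = 0.3350 / 0.4316 × 100 = 77.62 %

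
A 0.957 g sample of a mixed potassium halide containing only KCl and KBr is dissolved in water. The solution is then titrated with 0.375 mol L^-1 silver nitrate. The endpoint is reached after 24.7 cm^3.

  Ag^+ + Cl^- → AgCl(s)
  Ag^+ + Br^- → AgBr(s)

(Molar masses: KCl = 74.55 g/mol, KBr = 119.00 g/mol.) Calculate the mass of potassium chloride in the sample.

n(AgNO3) = 0.0247 × 0.375 = 9.26 × 10^-3 mol
Let x = n(KCl), y = n(KBr).
Titrant: 1x + 1y = 9.26 × 10^-3;  mass: 74.55x + 119.00y = 0.957
Solving, x = 3.27 × 10^-3 mol, y = 6.00 × 10^-3 mol
mass of KCl = 3.27 × 10^-3 × 74.55 = 0.244 g

0.244 g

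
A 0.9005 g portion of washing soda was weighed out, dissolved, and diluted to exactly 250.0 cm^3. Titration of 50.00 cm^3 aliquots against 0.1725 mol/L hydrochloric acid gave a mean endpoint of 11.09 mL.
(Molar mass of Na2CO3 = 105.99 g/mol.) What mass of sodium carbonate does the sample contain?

0.5069 g

Na2CO3 + 2 HCl → 2 NaCl + H2O + CO2
n(HCl) per titration = 0.01109 × 0.1725 = 1.913 × 10^-3 mol
From the 1:2 ratio, n(Na2CO3) in each aliquot = 1/2 × 1.913 × 10^-3 = 9.565 × 10^-4 mol
n(Na2CO3) in the whole flask = 9.565 × 10^-4 × 250.0/50.00 = 4.783 × 10^-3 mol
mass of Na2CO3 = 4.783 × 10^-3 × 105.99 = 0.5069 g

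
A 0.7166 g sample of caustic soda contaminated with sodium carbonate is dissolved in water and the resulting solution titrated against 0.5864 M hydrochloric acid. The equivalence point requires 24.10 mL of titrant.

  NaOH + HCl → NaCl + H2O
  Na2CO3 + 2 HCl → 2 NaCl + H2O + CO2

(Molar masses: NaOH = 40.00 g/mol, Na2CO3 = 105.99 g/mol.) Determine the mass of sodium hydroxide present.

0.09954 g

n(HCl) = 0.02410 × 0.5864 = 0.01413 mol
Let x = n(NaOH), y = n(Na2CO3).
Titrant: 1x + 2y = 0.01413;  mass: 40.00x + 105.99y = 0.7166
Solving, x = 2.489 × 10^-3 mol, y = 5.822 × 10^-3 mol
mass of NaOH = 2.489 × 10^-3 × 40.00 = 0.09954 g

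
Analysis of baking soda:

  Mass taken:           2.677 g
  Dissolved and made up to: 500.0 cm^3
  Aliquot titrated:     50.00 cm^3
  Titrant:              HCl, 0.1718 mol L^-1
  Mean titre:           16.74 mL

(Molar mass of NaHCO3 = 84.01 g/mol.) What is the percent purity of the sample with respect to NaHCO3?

NaHCO3 + HCl → NaCl + H2O + CO2
n(HCl) per titration = 0.01674 × 0.1718 = 2.876 × 10^-3 mol
n(NaHCO3) in each aliquot = 2.876 × 10^-3 mol (1:1 ratio)
n(NaHCO3) in the whole flask = 2.876 × 10^-3 × 500.0/50.00 = 0.02876 mol
mass of NaHCO3 = 0.02876 × 84.01 = 2.416 g
% NaHCO3 = 2.416 / 2.677 × 100 = 90.25 %

90.25 %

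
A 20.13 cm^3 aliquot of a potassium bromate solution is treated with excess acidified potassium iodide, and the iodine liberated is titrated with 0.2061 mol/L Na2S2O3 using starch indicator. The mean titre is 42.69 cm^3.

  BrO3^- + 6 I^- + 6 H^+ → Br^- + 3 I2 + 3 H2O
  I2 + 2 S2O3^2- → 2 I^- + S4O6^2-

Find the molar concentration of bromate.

n(S2O3^2-) = 0.04269 × 0.2061 = 8.798 × 10^-3 mol
n(I2) = n(S2O3^2-)/2 = 4.399 × 10^-3 mol
From the 1:3 ratio, n(BrO3^-) in the aliquot = 1/3 × 4.399 × 10^-3 = 1.466 × 10^-3 mol
[BrO3^-] = 1.466 × 10^-3 / 0.02013 = 0.07285 mol/L

0.07285 mol/L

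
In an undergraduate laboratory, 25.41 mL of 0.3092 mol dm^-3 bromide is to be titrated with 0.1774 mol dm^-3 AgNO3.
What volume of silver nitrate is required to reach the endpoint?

44.29 mL

Ag^+ + Br^- → AgBr(s)
n(Br-) = 0.02541 L × 0.3092 mol/L = 7.857 × 10^-3 mol
n(AgNO3) = 7.857 × 10^-3 mol (1:1 stoichiometry)
V(AgNO3) = 7.857 × 10^-3 mol / 0.1774 mol/L = 0.04429 L = 44.29 mL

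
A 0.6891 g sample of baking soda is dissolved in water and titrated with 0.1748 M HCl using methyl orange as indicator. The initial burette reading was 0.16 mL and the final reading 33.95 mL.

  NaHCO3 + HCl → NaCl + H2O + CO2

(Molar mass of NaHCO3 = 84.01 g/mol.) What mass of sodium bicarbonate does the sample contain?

0.4962 g

n(HCl) = 0.03379 L × 0.1748 mol/L = 5.906 × 10^-3 mol
n(NaHCO3) = 5.906 × 10^-3 mol (1:1 ratio)
mass of NaHCO3 = 5.906 × 10^-3 × 84.01 g/mol = 0.4962 g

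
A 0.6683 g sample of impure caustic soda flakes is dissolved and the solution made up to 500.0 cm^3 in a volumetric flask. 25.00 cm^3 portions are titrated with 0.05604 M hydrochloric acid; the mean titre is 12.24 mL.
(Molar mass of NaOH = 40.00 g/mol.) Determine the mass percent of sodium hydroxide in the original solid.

82.11 %

NaOH + HCl → NaCl + H2O
n(HCl) per titration = 0.01224 × 0.05604 = 6.859 × 10^-4 mol
n(NaOH) in each aliquot = 6.859 × 10^-4 mol (1:1 ratio)
n(NaOH) in the whole flask = 6.859 × 10^-4 × 500.0/25.00 = 0.01372 mol
mass of NaOH = 0.01372 × 40.00 = 0.5487 g
% NaOH = 0.5487 / 0.6683 × 100 = 82.11 %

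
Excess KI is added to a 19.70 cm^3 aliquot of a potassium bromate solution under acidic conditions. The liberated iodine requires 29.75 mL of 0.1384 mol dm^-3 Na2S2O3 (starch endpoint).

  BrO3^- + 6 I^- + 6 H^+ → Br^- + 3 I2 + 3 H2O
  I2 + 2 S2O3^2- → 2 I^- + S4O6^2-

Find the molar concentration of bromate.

n(S2O3^2-) = 0.02975 × 0.1384 = 4.117 × 10^-3 mol
n(I2) = n(S2O3^2-)/2 = 2.059 × 10^-3 mol
From the 1:3 ratio, n(BrO3^-) in the aliquot = 1/3 × 2.059 × 10^-3 = 6.862 × 10^-4 mol
[BrO3^-] = 6.862 × 10^-4 / 0.01970 = 0.03483 mol/L

0.03483 mol/L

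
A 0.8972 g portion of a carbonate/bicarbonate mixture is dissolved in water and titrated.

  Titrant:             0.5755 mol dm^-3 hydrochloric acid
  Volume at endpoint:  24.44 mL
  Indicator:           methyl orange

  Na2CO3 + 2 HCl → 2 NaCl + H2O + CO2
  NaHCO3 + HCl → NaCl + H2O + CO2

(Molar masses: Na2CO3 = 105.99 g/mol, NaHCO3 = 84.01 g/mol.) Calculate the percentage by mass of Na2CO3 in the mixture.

n(HCl) = 0.02444 × 0.5755 = 0.01407 mol
Let x = n(Na2CO3), y = n(NaHCO3).
Titrant: 2x + 1y = 0.01407;  mass: 105.99x + 84.01y = 0.8972
Solving, x = 4.585 × 10^-3 mol, y = 4.895 × 10^-3 mol
mass of Na2CO3 = 4.585 × 10^-3 × 105.99 = 0.4860 g
% Na2CO3 = 0.4860 / 0.8972 × 100 = 54.17 %

54.17 %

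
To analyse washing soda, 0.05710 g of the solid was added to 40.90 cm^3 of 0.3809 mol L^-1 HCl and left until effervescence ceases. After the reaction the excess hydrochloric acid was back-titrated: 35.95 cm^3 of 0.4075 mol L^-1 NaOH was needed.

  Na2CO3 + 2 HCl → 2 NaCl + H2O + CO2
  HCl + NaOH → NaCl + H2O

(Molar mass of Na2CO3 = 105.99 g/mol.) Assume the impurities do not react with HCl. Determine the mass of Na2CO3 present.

0.04924 g

n(HCl) added = 0.04090 × 0.3809 = 0.01558 mol
n(NaOH) used in back-titration = 0.03595 × 0.4075 = 0.01465 mol
n(HCl) left over = 0.01465 mol (1:1 ratio)
n(HCl) consumed by analyte = 0.01558 − 0.01465 = 9.292 × 10^-4 mol
From the 1:2 ratio, n(Na2CO3) = 1/2 × 9.292 × 10^-4 = 4.646 × 10^-4 mol
mass of Na2CO3 = 4.646 × 10^-4 × 105.99 = 0.04924 g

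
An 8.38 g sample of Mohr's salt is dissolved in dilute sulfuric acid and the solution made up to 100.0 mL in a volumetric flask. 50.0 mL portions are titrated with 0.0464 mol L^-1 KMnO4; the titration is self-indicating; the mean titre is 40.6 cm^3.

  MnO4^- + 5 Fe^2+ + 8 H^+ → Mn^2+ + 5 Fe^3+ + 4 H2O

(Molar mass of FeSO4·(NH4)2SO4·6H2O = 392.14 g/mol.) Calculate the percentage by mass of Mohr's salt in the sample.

n(KMnO4) per titration = 0.0406 × 0.0464 = 1.88 × 10^-3 mol
From the 5:1 ratio, n(FeSO4·(NH4)2SO4·6H2O) in each aliquot = 5/1 × 1.88 × 10^-3 = 9.42 × 10^-3 mol
n(FeSO4·(NH4)2SO4·6H2O) in the whole flask = 9.42 × 10^-3 × 100.0/50.0 = 0.0188 mol
mass of FeSO4·(NH4)2SO4·6H2O = 0.0188 × 392.14 = 7.39 g
% FeSO4·(NH4)2SO4·6H2O = 7.39 / 8.38 × 100 = 88.2 %

88.2 %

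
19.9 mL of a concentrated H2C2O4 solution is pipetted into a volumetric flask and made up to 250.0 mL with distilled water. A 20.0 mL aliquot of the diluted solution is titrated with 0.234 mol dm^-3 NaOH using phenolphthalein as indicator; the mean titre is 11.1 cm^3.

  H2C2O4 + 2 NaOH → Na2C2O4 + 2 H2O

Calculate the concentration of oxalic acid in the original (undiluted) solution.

n(NaOH) = 0.0111 × 0.234 = 2.60 × 10^-3 mol
From the 1:2 ratio, n(H2C2O4) in the aliquot = 1/2 × 2.60 × 10^-3 = 1.30 × 10^-3 mol
[H2C2O4]_dilute = 1.30 × 10^-3 / 0.0200 = 0.0649 mol/L
Dilution factor = 250.0 / 19.9 = 12.56
[H2C2O4]_stock = 0.0649 × 12.56 = 0.816 mol/L

0.816 mol/L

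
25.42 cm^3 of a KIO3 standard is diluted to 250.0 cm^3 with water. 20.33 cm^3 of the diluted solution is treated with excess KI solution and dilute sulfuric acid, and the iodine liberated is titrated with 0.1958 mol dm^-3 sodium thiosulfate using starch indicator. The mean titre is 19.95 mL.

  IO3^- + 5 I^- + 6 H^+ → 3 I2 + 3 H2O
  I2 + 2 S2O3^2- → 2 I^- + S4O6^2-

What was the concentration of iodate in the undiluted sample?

n(S2O3^2-) = 0.01995 × 0.1958 = 3.906 × 10^-3 mol
n(I2) = n(S2O3^2-)/2 = 1.953 × 10^-3 mol
From the 1:3 ratio, n(IO3^-) in the aliquot = 1/3 × 1.953 × 10^-3 = 6.510 × 10^-4 mol
[IO3^-]_dilute = 6.510 × 10^-4 / 0.02033 = 0.03202 mol/L
[IO3^-]_original = 0.03202 × 250.0/25.42 = 0.3149 mol/L

0.3149 mol/L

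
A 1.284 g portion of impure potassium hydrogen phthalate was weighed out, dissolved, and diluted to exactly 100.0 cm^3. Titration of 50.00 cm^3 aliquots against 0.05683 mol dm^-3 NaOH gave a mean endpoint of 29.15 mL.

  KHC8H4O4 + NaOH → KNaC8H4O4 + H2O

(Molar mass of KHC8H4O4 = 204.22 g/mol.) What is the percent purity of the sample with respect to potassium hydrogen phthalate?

52.70 %

n(NaOH) per titration = 0.02915 × 0.05683 = 1.657 × 10^-3 mol
n(KHC8H4O4) in each aliquot = 1.657 × 10^-3 mol (1:1 ratio)
n(KHC8H4O4) in the whole flask = 1.657 × 10^-3 × 100.0/50.00 = 3.313 × 10^-3 mol
mass of KHC8H4O4 = 3.313 × 10^-3 × 204.22 = 0.6766 g
% KHC8H4O4 = 0.6766 / 1.284 × 100 = 52.70 %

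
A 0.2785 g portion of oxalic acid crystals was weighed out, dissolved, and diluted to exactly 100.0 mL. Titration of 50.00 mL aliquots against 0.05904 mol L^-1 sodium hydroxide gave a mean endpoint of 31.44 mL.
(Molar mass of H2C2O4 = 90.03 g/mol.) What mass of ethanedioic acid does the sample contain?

0.1671 g

H2C2O4 + 2 NaOH → Na2C2O4 + 2 H2O
n(NaOH) per titration = 0.03144 × 0.05904 = 1.856 × 10^-3 mol
From the 1:2 ratio, n(H2C2O4) in each aliquot = 1/2 × 1.856 × 10^-3 = 9.281 × 10^-4 mol
n(H2C2O4) in the whole flask = 9.281 × 10^-4 × 100.0/50.00 = 1.856 × 10^-3 mol
mass of H2C2O4 = 1.856 × 10^-3 × 90.03 = 0.1671 g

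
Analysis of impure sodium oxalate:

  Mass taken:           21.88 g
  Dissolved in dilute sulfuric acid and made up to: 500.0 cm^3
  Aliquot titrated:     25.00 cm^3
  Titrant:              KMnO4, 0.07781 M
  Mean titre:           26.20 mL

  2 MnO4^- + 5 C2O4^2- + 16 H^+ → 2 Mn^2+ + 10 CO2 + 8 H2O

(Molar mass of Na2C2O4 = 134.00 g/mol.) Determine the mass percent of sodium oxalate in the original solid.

n(KMnO4) per titration = 0.02620 × 0.07781 = 2.039 × 10^-3 mol
From the 5:2 ratio, n(Na2C2O4) in each aliquot = 5/2 × 2.039 × 10^-3 = 5.097 × 10^-3 mol
n(Na2C2O4) in the whole flask = 5.097 × 10^-3 × 500.0/25.00 = 0.1019 mol
mass of Na2C2O4 = 0.1019 × 134.00 = 13.66 g
% Na2C2O4 = 13.66 / 21.88 × 100 = 62.43 %

62.43 %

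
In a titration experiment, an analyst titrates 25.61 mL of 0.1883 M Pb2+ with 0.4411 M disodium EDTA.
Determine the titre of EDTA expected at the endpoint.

Pb^2+ + EDTA^4- → [Pb(EDTA)]^2-
n(Pb2+) = 0.02561 L × 0.1883 mol/L = 4.822 × 10^-3 mol
n(EDTA) = 4.822 × 10^-3 mol (1:1 stoichiometry)
V(EDTA) = 4.822 × 10^-3 mol / 0.4411 mol/L = 0.01093 L = 10.93 mL

10.93 mL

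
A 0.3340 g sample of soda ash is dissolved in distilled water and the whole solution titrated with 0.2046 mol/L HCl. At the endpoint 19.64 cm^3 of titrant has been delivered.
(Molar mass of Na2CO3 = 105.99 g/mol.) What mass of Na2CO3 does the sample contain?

0.2130 g

Na2CO3 + 2 HCl → 2 NaCl + H2O + CO2
n(HCl) = 0.01964 L × 0.2046 mol/L = 4.018 × 10^-3 mol
From the 1:2 ratio, n(Na2CO3) = 1/2 × 4.018 × 10^-3 = 2.009 × 10^-3 mol
mass of Na2CO3 = 2.009 × 10^-3 × 105.99 g/mol = 0.2130 g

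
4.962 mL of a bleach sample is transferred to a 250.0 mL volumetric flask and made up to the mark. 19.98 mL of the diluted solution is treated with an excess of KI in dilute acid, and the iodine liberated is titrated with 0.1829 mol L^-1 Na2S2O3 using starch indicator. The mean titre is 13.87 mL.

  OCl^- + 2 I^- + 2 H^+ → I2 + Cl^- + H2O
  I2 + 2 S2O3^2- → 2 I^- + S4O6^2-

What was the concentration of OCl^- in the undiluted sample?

3.199 mol/L

n(S2O3^2-) = 0.01387 × 0.1829 = 2.537 × 10^-3 mol
n(I2) = n(S2O3^2-)/2 = 1.268 × 10^-3 mol
n(OCl^-) in the aliquot = 1.268 × 10^-3 mol (1:1 ratio)
[OCl^-]_dilute = 1.268 × 10^-3 / 0.01998 = 0.06348 mol/L
[OCl^-]_original = 0.06348 × 250.0/4.962 = 3.199 mol/L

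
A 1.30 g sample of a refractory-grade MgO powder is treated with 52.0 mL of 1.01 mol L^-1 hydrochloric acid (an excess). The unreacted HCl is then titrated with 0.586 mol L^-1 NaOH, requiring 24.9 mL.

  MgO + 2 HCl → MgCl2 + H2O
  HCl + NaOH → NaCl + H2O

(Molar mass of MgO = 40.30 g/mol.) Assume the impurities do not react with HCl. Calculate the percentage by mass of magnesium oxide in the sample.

n(HCl) added = 0.0520 × 1.01 = 0.0525 mol
n(NaOH) used in back-titration = 0.0249 × 0.586 = 0.0146 mol
n(HCl) left over = 0.0146 mol (1:1 ratio)
n(HCl) consumed by analyte = 0.0525 − 0.0146 = 0.0379 mol
From the 1:2 ratio, n(MgO) = 1/2 × 0.0379 = 0.0190 mol
mass of MgO = 0.0190 × 40.30 = 0.764 g
% MgO = 0.764 / 1.30 × 100 = 58.8 %

58.8 %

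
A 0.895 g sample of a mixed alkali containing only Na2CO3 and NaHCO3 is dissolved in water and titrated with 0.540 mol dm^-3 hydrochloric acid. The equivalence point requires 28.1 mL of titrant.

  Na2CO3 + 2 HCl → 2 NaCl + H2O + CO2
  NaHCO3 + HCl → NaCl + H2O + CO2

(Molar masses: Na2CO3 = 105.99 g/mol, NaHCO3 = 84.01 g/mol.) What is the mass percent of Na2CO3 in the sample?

n(HCl) = 0.0281 × 0.540 = 0.0152 mol
Let x = n(Na2CO3), y = n(NaHCO3).
Titrant: 2x + 1y = 0.0152;  mass: 105.99x + 84.01y = 0.895
Solving, x = 6.12 × 10^-3 mol, y = 2.93 × 10^-3 mol
mass of Na2CO3 = 6.12 × 10^-3 × 105.99 = 0.649 g
% Na2CO3 = 0.649 / 0.895 × 100 = 72.5 %

72.5 %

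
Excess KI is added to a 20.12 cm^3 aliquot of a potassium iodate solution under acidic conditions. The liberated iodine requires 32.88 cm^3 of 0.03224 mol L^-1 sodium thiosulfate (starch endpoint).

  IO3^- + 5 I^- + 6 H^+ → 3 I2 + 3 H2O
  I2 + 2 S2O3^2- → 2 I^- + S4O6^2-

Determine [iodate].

0.008781 mol/L

n(S2O3^2-) = 0.03288 × 0.03224 = 1.060 × 10^-3 mol
n(I2) = n(S2O3^2-)/2 = 5.300 × 10^-4 mol
From the 1:3 ratio, n(IO3^-) in the aliquot = 1/3 × 5.300 × 10^-4 = 1.767 × 10^-4 mol
[IO3^-] = 1.767 × 10^-4 / 0.02012 = 0.008781 mol/L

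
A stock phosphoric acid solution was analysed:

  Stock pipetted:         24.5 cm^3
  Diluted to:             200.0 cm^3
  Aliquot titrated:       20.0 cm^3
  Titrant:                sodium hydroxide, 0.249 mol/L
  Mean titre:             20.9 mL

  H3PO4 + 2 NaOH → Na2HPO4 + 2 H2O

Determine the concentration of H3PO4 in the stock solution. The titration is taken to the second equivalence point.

n(NaOH) = 0.0209 × 0.249 = 5.20 × 10^-3 mol
From the 1:2 ratio, n(H3PO4) in the aliquot = 1/2 × 5.20 × 10^-3 = 2.60 × 10^-3 mol
[H3PO4]_dilute = 2.60 × 10^-3 / 0.0200 = 0.130 mol/L
Dilution factor = 200.0 / 24.5 = 8.163
[H3PO4]_stock = 0.130 × 8.163 = 1.06 mol/L

1.06 mol/L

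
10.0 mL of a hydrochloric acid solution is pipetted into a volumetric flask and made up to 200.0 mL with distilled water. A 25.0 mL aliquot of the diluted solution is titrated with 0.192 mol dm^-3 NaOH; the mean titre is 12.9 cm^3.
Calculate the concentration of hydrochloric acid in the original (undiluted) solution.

HCl + NaOH → NaCl + H2O
n(NaOH) = 0.0129 × 0.192 = 2.48 × 10^-3 mol
n(HCl) in the aliquot = 2.48 × 10^-3 mol (1:1 ratio)
[HCl]_dilute = 2.48 × 10^-3 / 0.0250 = 0.0991 mol/L
Dilution factor = 200.0 / 10.0 = 20.00
[HCl]_stock = 0.0991 × 20.00 = 1.98 mol/L

1.98 mol/L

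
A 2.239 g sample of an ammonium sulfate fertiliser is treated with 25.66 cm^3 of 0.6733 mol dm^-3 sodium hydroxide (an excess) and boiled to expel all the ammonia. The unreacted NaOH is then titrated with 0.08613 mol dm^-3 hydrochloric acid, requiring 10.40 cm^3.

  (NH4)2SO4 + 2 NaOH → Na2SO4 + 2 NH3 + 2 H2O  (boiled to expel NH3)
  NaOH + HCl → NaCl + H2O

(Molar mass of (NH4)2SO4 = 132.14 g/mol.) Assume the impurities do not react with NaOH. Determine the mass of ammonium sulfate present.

1.082 g

n(NaOH) added = 0.02566 × 0.6733 = 0.01728 mol
n(HCl) used in back-titration = 0.01040 × 0.08613 = 8.958 × 10^-4 mol
n(NaOH) left over = 8.958 × 10^-4 mol (1:1 ratio)
n(NaOH) consumed by analyte = 0.01728 − 8.958 × 10^-4 = 0.01638 mol
From the 1:2 ratio, n((NH4)2SO4) = 1/2 × 0.01638 = 8.191 × 10^-3 mol
mass of (NH4)2SO4 = 8.191 × 10^-3 × 132.14 = 1.082 g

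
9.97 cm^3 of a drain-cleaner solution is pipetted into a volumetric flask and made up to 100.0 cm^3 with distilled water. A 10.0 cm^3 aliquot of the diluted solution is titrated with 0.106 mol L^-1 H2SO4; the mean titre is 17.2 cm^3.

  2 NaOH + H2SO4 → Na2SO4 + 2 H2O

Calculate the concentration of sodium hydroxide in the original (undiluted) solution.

n(H2SO4) = 0.0172 × 0.106 = 1.82 × 10^-3 mol
From the 2:1 ratio, n(NaOH) in the aliquot = 2/1 × 1.82 × 10^-3 = 3.65 × 10^-3 mol
[NaOH]_dilute = 3.65 × 10^-3 / 0.0100 = 0.365 mol/L
Dilution factor = 100.0 / 9.97 = 10.03
[NaOH]_stock = 0.365 × 10.03 = 3.66 mol/L

3.66 mol/L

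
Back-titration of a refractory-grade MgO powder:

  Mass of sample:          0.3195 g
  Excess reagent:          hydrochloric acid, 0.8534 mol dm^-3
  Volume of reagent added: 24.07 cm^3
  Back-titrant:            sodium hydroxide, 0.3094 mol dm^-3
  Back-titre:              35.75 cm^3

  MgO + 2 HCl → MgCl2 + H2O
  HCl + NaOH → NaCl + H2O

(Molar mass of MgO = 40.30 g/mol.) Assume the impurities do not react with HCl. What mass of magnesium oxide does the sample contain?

n(HCl) added = 0.02407 × 0.8534 = 0.02054 mol
n(NaOH) used in back-titration = 0.03575 × 0.3094 = 0.01106 mol
n(HCl) left over = 0.01106 mol (1:1 ratio)
n(HCl) consumed by analyte = 0.02054 − 0.01106 = 9.480 × 10^-3 mol
From the 1:2 ratio, n(MgO) = 1/2 × 9.480 × 10^-3 = 4.740 × 10^-3 mol
mass of MgO = 4.740 × 10^-3 × 40.30 = 0.1910 g

0.1910 g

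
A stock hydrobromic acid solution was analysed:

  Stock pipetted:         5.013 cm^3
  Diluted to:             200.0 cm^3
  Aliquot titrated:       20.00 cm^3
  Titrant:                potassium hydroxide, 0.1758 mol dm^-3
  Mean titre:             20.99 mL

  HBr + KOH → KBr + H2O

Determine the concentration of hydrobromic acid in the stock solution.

n(KOH) = 0.02099 × 0.1758 = 3.690 × 10^-3 mol
n(HBr) in the aliquot = 3.690 × 10^-3 mol (1:1 ratio)
[HBr]_dilute = 3.690 × 10^-3 / 0.02000 = 0.1845 mol/L
Dilution factor = 200.0 / 5.013 = 39.90
[HBr]_stock = 0.1845 × 39.90 = 7.361 mol/L

7.361 mol/L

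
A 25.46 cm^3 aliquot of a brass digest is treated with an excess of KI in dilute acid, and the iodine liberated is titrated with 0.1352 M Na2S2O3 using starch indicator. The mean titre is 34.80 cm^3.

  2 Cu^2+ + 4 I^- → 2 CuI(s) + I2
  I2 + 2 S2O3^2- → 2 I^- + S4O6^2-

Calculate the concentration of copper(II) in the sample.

n(S2O3^2-) = 0.03480 × 0.1352 = 4.705 × 10^-3 mol
n(I2) = n(S2O3^2-)/2 = 2.352 × 10^-3 mol
From the 2:1 ratio, n(Cu2+) in the aliquot = 2/1 × 2.352 × 10^-3 = 4.705 × 10^-3 mol
[Cu2+] = 4.705 × 10^-3 / 0.02546 = 0.1848 mol/L

0.1848 M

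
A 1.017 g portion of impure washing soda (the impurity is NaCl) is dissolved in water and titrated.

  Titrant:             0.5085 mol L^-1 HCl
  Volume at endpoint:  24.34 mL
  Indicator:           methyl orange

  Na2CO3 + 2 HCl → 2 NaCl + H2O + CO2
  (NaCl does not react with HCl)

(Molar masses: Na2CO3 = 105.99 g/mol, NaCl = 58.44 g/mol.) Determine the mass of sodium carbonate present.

0.6559 g

n(HCl) = 0.02434 × 0.5085 = 0.01238 mol
Let x = n(Na2CO3), y = n(NaCl).
Titrant: 2x = 0.01238;  mass: 105.99x + 58.44y = 1.017
Solving, x = 6.188 × 10^-3 mol, y = 6.179 × 10^-3 mol
mass of Na2CO3 = 6.188 × 10^-3 × 105.99 = 0.6559 g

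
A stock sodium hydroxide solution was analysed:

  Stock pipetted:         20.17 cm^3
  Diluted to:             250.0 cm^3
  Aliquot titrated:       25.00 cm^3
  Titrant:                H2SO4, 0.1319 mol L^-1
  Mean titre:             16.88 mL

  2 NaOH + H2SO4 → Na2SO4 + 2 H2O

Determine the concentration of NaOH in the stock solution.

n(H2SO4) = 0.01688 × 0.1319 = 2.226 × 10^-3 mol
From the 2:1 ratio, n(NaOH) in the aliquot = 2/1 × 2.226 × 10^-3 = 4.453 × 10^-3 mol
[NaOH]_dilute = 4.453 × 10^-3 / 0.02500 = 0.1781 mol/L
Dilution factor = 250.0 / 20.17 = 12.39
[NaOH]_stock = 0.1781 × 12.39 = 2.208 mol/L

2.208 mol/L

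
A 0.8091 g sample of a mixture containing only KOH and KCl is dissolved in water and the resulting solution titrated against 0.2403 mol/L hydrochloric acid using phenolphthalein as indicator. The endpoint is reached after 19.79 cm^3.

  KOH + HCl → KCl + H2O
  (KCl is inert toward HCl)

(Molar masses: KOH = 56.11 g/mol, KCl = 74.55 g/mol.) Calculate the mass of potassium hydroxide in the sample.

0.2668 g

n(HCl) = 0.01979 × 0.2403 = 4.756 × 10^-3 mol
Let x = n(KOH), y = n(KCl).
Titrant: 1x = 4.756 × 10^-3;  mass: 56.11x + 74.55y = 0.8091
Solving, x = 4.756 × 10^-3 mol, y = 7.274 × 10^-3 mol
mass of KOH = 4.756 × 10^-3 × 56.11 = 0.2668 g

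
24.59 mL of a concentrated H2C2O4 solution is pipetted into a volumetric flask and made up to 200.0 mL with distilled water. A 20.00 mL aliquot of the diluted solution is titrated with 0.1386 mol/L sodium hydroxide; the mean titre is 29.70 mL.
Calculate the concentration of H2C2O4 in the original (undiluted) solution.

0.8370 mol/L

H2C2O4 + 2 NaOH → Na2C2O4 + 2 H2O
n(NaOH) = 0.02970 × 0.1386 = 4.116 × 10^-3 mol
From the 1:2 ratio, n(H2C2O4) in the aliquot = 1/2 × 4.116 × 10^-3 = 2.058 × 10^-3 mol
[H2C2O4]_dilute = 2.058 × 10^-3 / 0.02000 = 0.1029 mol/L
Dilution factor = 200.0 / 24.59 = 8.133
[H2C2O4]_stock = 0.1029 × 8.133 = 0.8370 mol/L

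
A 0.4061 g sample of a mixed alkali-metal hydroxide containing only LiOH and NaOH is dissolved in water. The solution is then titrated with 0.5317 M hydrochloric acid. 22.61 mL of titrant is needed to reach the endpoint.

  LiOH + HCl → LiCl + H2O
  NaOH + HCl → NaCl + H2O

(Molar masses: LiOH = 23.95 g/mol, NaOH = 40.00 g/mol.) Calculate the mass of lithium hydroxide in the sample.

0.1116 g

n(HCl) = 0.02261 × 0.5317 = 0.01202 mol
Let x = n(LiOH), y = n(NaOH).
Titrant: 1x + 1y = 0.01202;  mass: 23.95x + 40.00y = 0.4061
Solving, x = 4.659 × 10^-3 mol, y = 7.363 × 10^-3 mol
mass of LiOH = 4.659 × 10^-3 × 23.95 = 0.1116 g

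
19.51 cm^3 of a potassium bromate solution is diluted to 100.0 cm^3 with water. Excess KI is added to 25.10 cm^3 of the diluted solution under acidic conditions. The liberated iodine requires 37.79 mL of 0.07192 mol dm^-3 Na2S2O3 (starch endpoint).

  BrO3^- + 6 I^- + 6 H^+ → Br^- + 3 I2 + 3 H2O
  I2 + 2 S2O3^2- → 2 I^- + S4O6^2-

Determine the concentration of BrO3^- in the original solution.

0.09250 mol/L

n(S2O3^2-) = 0.03779 × 0.07192 = 2.718 × 10^-3 mol
n(I2) = n(S2O3^2-)/2 = 1.359 × 10^-3 mol
From the 1:3 ratio, n(BrO3^-) in the aliquot = 1/3 × 1.359 × 10^-3 = 4.530 × 10^-4 mol
[BrO3^-]_dilute = 4.530 × 10^-4 / 0.02510 = 0.01805 mol/L
[BrO3^-]_original = 0.01805 × 100.0/19.51 = 0.09250 mol/L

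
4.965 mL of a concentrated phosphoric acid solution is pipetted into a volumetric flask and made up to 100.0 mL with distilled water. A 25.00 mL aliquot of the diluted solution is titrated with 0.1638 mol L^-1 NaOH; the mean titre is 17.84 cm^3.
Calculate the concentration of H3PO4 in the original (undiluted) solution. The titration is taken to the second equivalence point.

H3PO4 + 2 NaOH → Na2HPO4 + 2 H2O
n(NaOH) = 0.01784 × 0.1638 = 2.922 × 10^-3 mol
From the 1:2 ratio, n(H3PO4) in the aliquot = 1/2 × 2.922 × 10^-3 = 1.461 × 10^-3 mol
[H3PO4]_dilute = 1.461 × 10^-3 / 0.02500 = 0.05844 mol/L
Dilution factor = 100.0 / 4.965 = 20.14
[H3PO4]_stock = 0.05844 × 20.14 = 1.177 mol/L

1.177 mol/L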